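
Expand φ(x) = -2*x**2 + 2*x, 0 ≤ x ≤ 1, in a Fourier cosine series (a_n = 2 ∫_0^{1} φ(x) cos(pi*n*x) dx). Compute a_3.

0

a_3 = 2 ∫_0^{1} (-2*x**2 + 2*x) cos(3*pi*x) dx.
Integrating by parts twice (tabular method), an antiderivative of (-2*x**2 + 2*x) cos(3*pi*x) is -2*x**2*sin(3*pi*x)/(3*pi) + 2*x*sin(3*pi*x)/(3*pi) - 4*x*cos(3*pi*x)/(9*pi**2) + 4*sin(3*pi*x)/(27*pi**3) + 2*cos(3*pi*x)/(9*pi**2); evaluating from 0 to 1: ∫_{0}^{1} (-2*x**2 + 2*x) cos(3*pi*x) dx = (2/(9*pi**2)) - (2/(9*pi**2)) = 0.
Hence a_3 = 2·(0) = 0.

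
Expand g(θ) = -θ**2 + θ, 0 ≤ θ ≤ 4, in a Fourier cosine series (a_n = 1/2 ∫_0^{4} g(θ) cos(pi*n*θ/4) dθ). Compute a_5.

48/(25*pi**2)

a_5 = 1/2 ∫_0^{4} (-θ**2 + θ) cos(5*pi*θ/4) dθ.
Integrating by parts twice (tabular method), an antiderivative of (-θ**2 + θ) cos(5*pi*θ/4) is -4*θ**2*sin(5*pi*θ/4)/(5*pi) + 4*θ*sin(5*pi*θ/4)/(5*pi) - 32*θ*cos(5*pi*θ/4)/(25*pi**2) + 128*sin(5*pi*θ/4)/(125*pi**3) + 16*cos(5*pi*θ/4)/(25*pi**2); evaluating from 0 to 4: ∫_{0}^{4} (-θ**2 + θ) cos(5*pi*θ/4) dθ = (112/(25*pi**2)) - (16/(25*pi**2)) = 96/(25*pi**2).
Hence a_5 = (1/2)·(96/(25*pi**2)) = 48/(25*pi**2).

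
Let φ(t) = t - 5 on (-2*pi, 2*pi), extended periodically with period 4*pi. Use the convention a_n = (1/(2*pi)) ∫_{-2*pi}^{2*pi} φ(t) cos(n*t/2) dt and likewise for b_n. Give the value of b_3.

4/3

b_3 = (1/(2*pi)) ∫_{-2*pi}^{2*pi} φ(t) sin(3*t/2) dt.
Integrating by parts (boundary term plus one more integral), an antiderivative of (t - 5) sin(3*t/2) is -2*t*cos(3*t/2)/3 + 4*sin(3*t/2)/9 + 10*cos(3*t/2)/3; evaluating from -2*pi to 2*pi: ∫_{-2*pi}^{2*pi} (t - 5) sin(3*t/2) dt = (-10/3 + 4*pi/3) - (-4*pi/3 - 10/3) = 8*pi/3.
Hence b_3 = (1/(2*pi))·(8*pi/3) = 4/3.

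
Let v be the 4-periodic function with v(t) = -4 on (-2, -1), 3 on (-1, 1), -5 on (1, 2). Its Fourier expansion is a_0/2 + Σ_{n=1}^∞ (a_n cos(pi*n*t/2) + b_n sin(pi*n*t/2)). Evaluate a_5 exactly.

3/pi

a_5 = 1/2 ∫_{-2}^{2} v(t) cos(5*pi*t/2) dt.
Split the integral at the breakpoints.
Directly, an antiderivative of (-4) cos(5*pi*t/2) is -8*sin(5*pi*t/2)/(5*pi); evaluating from -2 to -1: ∫_{-2}^{-1} (-4) cos(5*pi*t/2) dt = (8/(5*pi)) - (0) = 8/(5*pi).
Directly, an antiderivative of (3) cos(5*pi*t/2) is 6*sin(5*pi*t/2)/(5*pi); evaluating from -1 to 1: ∫_{-1}^{1} (3) cos(5*pi*t/2) dt = (6/(5*pi)) - (-6/(5*pi)) = 12/(5*pi).
Directly, an antiderivative of (-5) cos(5*pi*t/2) is -2*sin(5*pi*t/2)/pi; evaluating from 1 to 2: ∫_{1}^{2} (-5) cos(5*pi*t/2) dt = (0) - (-2/pi) = 2/pi.
Summing the pieces and multiplying by (1/2) gives a_5 = 3/pi.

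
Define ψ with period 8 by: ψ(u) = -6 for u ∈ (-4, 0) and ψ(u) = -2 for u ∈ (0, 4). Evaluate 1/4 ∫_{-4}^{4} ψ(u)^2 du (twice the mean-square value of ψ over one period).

40

1/4 ∫_{-4}^{4} ψ(u)^2 du = 1/4 · (160) = 40.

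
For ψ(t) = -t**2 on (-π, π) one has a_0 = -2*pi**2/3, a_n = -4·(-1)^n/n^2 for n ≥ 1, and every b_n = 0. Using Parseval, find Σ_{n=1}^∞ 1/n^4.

pi**4/90

Parseval: a_0^2/2 + Σ a_n^2 = (1/π) ∫_{-π}^{π} ψ(t)^2 dt = 2*pi**4/5.
Subtract a_0^2/2 = 2*pi**4/9: Σ a_n^2 = 8*pi**4/45.
Since a_n^2 = 16/n^4, Σ 1/n^4 = pi**4/90.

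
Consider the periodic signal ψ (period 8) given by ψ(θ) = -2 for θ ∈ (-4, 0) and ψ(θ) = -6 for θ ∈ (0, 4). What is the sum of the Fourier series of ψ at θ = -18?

θ = -18 differs from θ = -2 by -2 full period(s), and the series is 8-periodic.
ψ is continuous at θ = -2 with value -2, so the series converges to -2 there.

-2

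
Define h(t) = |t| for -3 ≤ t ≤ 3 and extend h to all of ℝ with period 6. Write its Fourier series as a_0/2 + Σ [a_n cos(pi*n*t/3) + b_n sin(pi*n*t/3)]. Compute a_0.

a_0 = 1/3 ∫_{-3}^{3} h(t) dt = 1/3 · (9) = 3.

3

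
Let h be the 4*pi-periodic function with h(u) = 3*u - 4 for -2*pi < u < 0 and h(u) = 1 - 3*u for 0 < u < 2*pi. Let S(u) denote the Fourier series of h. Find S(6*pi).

u = 6*pi differs from u = -2*pi by 2 full period(s), and the series is 4*pi-periodic.
At u = -2*pi the one-sided limits are h(-2*pi^-) = 1 - 6*pi and h(-2*pi^+) = -6*pi - 4.
By Dirichlet's theorem the series converges to their average, [(1 - 6*pi) + (-6*pi - 4)]/2 = -6*pi - 3/2.

-6*pi - 3/2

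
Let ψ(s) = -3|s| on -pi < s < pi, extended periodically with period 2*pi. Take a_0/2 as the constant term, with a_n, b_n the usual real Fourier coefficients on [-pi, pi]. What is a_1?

a_1 = 1/pi ∫_{-pi}^{pi} ψ(s) cos(s) ds.
ψ is even and cos(s) is even, so the integrand is even and a_1 = 2/pi ∫_0^{pi} ψ(s) cos(s) ds.
Integrating by parts (boundary term plus one more integral), an antiderivative of (-3*s) cos(s) is -3*s*sin(s) - 3*cos(s); evaluating from 0 to pi: ∫_{0}^{pi} (-3*s) cos(s) ds = (3) - (-3) = 6.
Hence a_1 = (2/pi)·(6) = 12/pi.

12/pi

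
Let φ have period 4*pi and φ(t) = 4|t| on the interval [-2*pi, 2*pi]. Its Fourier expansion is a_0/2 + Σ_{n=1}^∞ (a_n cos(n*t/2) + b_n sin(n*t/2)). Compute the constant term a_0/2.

a_0 = (1/(2*pi)) ∫_{-2*pi}^{2*pi} φ(t) dt = (1/(2*pi)) · (16*pi**2) = 8*pi.
So the constant term a_0/2 = 4*pi.

4*pi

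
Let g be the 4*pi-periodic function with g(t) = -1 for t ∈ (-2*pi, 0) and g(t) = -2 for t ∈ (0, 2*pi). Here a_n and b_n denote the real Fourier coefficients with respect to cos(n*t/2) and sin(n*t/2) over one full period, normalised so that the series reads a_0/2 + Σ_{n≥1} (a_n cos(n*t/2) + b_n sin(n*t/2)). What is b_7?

-2/(7*pi)

b_7 = (1/(2*pi)) ∫_{-2*pi}^{2*pi} g(t) sin(7*t/2) dt.
Split the integral at the breakpoints.
Directly, an antiderivative of (-1) sin(7*t/2) is 2*cos(7*t/2)/7; evaluating from -2*pi to 0: ∫_{-2*pi}^{0} (-1) sin(7*t/2) dt = (2/7) - (-2/7) = 4/7.
Directly, an antiderivative of (-2) sin(7*t/2) is 4*cos(7*t/2)/7; evaluating from 0 to 2*pi: ∫_{0}^{2*pi} (-2) sin(7*t/2) dt = (-4/7) - (4/7) = -8/7.
Summing the pieces and multiplying by (1/(2*pi)) gives b_7 = -2/(7*pi).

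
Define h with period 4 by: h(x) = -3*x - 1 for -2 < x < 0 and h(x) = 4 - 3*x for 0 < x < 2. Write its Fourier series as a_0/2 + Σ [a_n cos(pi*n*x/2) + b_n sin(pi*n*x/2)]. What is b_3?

b_3 = 1/2 ∫_{-2}^{2} h(x) sin(3*pi*x/2) dx.
Split the integral at the breakpoints.
Integrating by parts (boundary term plus one more integral), an antiderivative of (-3*x - 1) sin(3*pi*x/2) is 2*x*cos(3*pi*x/2)/pi - 4*sin(3*pi*x/2)/(3*pi**2) + 2*cos(3*pi*x/2)/(3*pi); evaluating from -2 to 0: ∫_{-2}^{0} (-3*x - 1) sin(3*pi*x/2) dx = (2/(3*pi)) - (10/(3*pi)) = -8/(3*pi).
Integrating by parts (boundary term plus one more integral), an antiderivative of (4 - 3*x) sin(3*pi*x/2) is 2*x*cos(3*pi*x/2)/pi - 4*sin(3*pi*x/2)/(3*pi**2) - 8*cos(3*pi*x/2)/(3*pi); evaluating from 0 to 2: ∫_{0}^{2} (4 - 3*x) sin(3*pi*x/2) dx = (-4/(3*pi)) - (-8/(3*pi)) = 4/(3*pi).
Summing the pieces and multiplying by (1/2) gives b_3 = -2/(3*pi).

-2/(3*pi)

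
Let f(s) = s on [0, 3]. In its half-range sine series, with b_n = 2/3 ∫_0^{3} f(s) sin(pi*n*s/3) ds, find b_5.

b_5 = 2/3 ∫_0^{3} (s) sin(5*pi*s/3) ds.
Integrating by parts (boundary term plus one more integral), an antiderivative of (s) sin(5*pi*s/3) is -3*s*cos(5*pi*s/3)/(5*pi) + 9*sin(5*pi*s/3)/(25*pi**2); evaluating from 0 to 3: ∫_{0}^{3} (s) sin(5*pi*s/3) ds = (9/(5*pi)) - (0) = 9/(5*pi).
Hence b_5 = (2/3)·(9/(5*pi)) = 6/(5*pi).

6/(5*pi)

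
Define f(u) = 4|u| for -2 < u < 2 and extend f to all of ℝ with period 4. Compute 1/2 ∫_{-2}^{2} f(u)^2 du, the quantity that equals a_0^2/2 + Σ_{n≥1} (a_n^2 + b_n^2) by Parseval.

1/2 ∫_{-2}^{2} f(u)^2 du = 1/2 · (256/3) = 128/3.

128/3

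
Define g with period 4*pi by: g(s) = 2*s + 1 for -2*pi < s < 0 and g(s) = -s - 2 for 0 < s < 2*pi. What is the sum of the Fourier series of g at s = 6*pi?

-3*pi - 1/2

s = 6*pi differs from s = -2*pi by 2 full period(s), and the series is 4*pi-periodic.
At s = -2*pi the one-sided limits are g(-2*pi^-) = -2*pi - 2 and g(-2*pi^+) = 1 - 4*pi.
By Dirichlet's theorem the series converges to their average, [(-2*pi - 2) + (1 - 4*pi)]/2 = -3*pi - 1/2.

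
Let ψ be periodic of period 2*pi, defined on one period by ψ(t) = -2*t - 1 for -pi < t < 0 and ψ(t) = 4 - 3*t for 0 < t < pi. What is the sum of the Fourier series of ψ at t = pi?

3/2 - pi/2

t = pi differs from t = -pi by 1 full period(s), and the series is 2*pi-periodic.
At t = -pi the one-sided limits are ψ(-pi^-) = 4 - 3*pi and ψ(-pi^+) = -1 + 2*pi.
By Dirichlet's theorem the series converges to their average, [(4 - 3*pi) + (-1 + 2*pi)]/2 = 3/2 - pi/2.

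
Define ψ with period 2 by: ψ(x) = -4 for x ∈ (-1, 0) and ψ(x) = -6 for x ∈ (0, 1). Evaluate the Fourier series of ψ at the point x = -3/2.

-6

x = -3/2 differs from x = 1/2 by -1 full period(s), and the series is 2-periodic.
ψ is continuous at x = 1/2 with value -6, so the series converges to -6 there.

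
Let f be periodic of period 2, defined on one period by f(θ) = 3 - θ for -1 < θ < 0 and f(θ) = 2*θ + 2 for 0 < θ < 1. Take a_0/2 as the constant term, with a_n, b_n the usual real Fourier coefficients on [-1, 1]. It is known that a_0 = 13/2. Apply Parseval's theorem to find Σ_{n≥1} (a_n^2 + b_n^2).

Parseval: a_0^2/2 + Σ_{n≥1} (a_n^2+b_n^2) = ∫_{-1}^{1} f(θ)^2 dθ = 65/3.
Subtract a_0^2/2 = 169/8: Σ (a_n^2+b_n^2) = 13/24.

13/24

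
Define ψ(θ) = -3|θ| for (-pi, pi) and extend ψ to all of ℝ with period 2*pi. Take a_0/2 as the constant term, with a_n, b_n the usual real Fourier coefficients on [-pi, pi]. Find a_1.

a_1 = 1/pi ∫_{-pi}^{pi} ψ(θ) cos(θ) dθ.
ψ is even and cos(θ) is even, so the integrand is even and a_1 = 2/pi ∫_0^{pi} ψ(θ) cos(θ) dθ.
Integrating by parts (boundary term plus one more integral), an antiderivative of (-3*θ) cos(θ) is -3*θ*sin(θ) - 3*cos(θ); evaluating from 0 to pi: ∫_{0}^{pi} (-3*θ) cos(θ) dθ = (3) - (-3) = 6.
Hence a_1 = (2/pi)·(6) = 12/pi.

12/pi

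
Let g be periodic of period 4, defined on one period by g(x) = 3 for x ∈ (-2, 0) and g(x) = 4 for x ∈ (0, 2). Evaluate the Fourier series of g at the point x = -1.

g is continuous at x = -1 with value 3, so the series converges to 3 there.

3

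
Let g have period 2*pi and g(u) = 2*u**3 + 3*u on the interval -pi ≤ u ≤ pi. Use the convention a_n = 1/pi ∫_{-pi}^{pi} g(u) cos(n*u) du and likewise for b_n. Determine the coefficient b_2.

-2*pi**2

b_2 = 1/pi ∫_{-pi}^{pi} g(u) sin(2*u) du.
g is odd and sin(2*u) is odd, so the integrand is even and b_2 = 2/pi ∫_0^{pi} g(u) sin(2*u) du.
Integrating by parts three times (tabular method), an antiderivative of (2*u**3 + 3*u) sin(2*u) is -u**3*cos(2*u) + 3*u**2*sin(2*u)/2; evaluating from 0 to pi: ∫_{0}^{pi} (2*u**3 + 3*u) sin(2*u) du = (-pi**3) - (0) = -pi**3.
Hence b_2 = (2/pi)·(-pi**3) = -2*pi**2.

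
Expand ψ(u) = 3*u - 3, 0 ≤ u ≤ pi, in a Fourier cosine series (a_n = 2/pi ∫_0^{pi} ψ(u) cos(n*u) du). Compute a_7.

-12/(49*pi)

a_7 = 2/pi ∫_0^{pi} (3*u - 3) cos(7*u) du.
Integrating by parts (boundary term plus one more integral), an antiderivative of (3*u - 3) cos(7*u) is 3*u*sin(7*u)/7 - 3*sin(7*u)/7 + 3*cos(7*u)/49; evaluating from 0 to pi: ∫_{0}^{pi} (3*u - 3) cos(7*u) du = (-3/49) - (3/49) = -6/49.
Hence a_7 = (2/pi)·(-6/49) = -12/(49*pi).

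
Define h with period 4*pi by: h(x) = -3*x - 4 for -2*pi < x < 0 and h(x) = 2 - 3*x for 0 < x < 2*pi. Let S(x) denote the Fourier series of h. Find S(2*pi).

-1

x = 2*pi differs from x = -2*pi by 1 full period(s), and the series is 4*pi-periodic.
At x = -2*pi the one-sided limits are h(-2*pi^-) = 2 - 6*pi and h(-2*pi^+) = -4 + 6*pi.
By Dirichlet's theorem the series converges to their average, [(2 - 6*pi) + (-4 + 6*pi)]/2 = -1.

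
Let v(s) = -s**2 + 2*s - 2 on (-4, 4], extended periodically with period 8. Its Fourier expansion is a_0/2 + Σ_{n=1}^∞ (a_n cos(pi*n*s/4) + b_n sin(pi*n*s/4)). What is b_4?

-4/pi

b_4 = 1/4 ∫_{-4}^{4} v(s) sin(pi*s) ds.
Integrating by parts twice (tabular method), an antiderivative of (-s**2 + 2*s - 2) sin(pi*s) is s**2*cos(pi*s)/pi - 2*s*sin(pi*s)/pi**2 - 2*s*cos(pi*s)/pi + 2*sin(pi*s)/pi**2 - 2*cos(pi*s)/pi**3 + 2*cos(pi*s)/pi; evaluating from -4 to 4: ∫_{-4}^{4} (-s**2 + 2*s - 2) sin(pi*s) ds = (-2/pi**3 + 10/pi) - (-2/pi**3 + 26/pi) = -16/pi.
Hence b_4 = (1/4)·(-16/pi) = -4/pi.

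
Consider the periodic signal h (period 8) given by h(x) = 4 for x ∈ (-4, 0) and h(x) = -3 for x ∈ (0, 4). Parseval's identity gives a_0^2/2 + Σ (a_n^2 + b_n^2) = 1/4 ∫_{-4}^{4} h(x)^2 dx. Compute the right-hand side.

25

1/4 ∫_{-4}^{4} h(x)^2 dx = 1/4 · (100) = 25.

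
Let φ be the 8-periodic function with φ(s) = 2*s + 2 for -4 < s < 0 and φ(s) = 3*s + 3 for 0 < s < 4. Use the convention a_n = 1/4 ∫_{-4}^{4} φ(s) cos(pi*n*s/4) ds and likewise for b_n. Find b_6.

-10/(3*pi)

b_6 = 1/4 ∫_{-4}^{4} φ(s) sin(3*pi*s/2) ds.
Split the integral at the breakpoints.
Integrating by parts (boundary term plus one more integral), an antiderivative of (2*s + 2) sin(3*pi*s/2) is -4*s*cos(3*pi*s/2)/(3*pi) + 8*sin(3*pi*s/2)/(9*pi**2) - 4*cos(3*pi*s/2)/(3*pi); evaluating from -4 to 0: ∫_{-4}^{0} (2*s + 2) sin(3*pi*s/2) ds = (-4/(3*pi)) - (4/pi) = -16/(3*pi).
Integrating by parts (boundary term plus one more integral), an antiderivative of (3*s + 3) sin(3*pi*s/2) is -2*s*cos(3*pi*s/2)/pi + 4*sin(3*pi*s/2)/(3*pi**2) - 2*cos(3*pi*s/2)/pi; evaluating from 0 to 4: ∫_{0}^{4} (3*s + 3) sin(3*pi*s/2) ds = (-10/pi) - (-2/pi) = -8/pi.
Summing the pieces and multiplying by (1/4) gives b_6 = -10/(3*pi).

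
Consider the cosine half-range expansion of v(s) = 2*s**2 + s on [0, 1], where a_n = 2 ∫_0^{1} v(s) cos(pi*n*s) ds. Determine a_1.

-12/pi**2

a_1 = 2 ∫_0^{1} (2*s**2 + s) cos(pi*s) ds.
Integrating by parts twice (tabular method), an antiderivative of (2*s**2 + s) cos(pi*s) is 2*s**2*sin(pi*s)/pi + s*sin(pi*s)/pi + 4*s*cos(pi*s)/pi**2 - 4*sin(pi*s)/pi**3 + cos(pi*s)/pi**2; evaluating from 0 to 1: ∫_{0}^{1} (2*s**2 + s) cos(pi*s) ds = (-5/pi**2) - (pi**(-2)) = -6/pi**2.
Hence a_1 = 2·(-6/pi**2) = -12/pi**2.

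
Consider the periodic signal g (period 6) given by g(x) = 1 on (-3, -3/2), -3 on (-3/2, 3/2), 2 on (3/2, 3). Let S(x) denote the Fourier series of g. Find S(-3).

At x = -3 the one-sided limits are g(-3^-) = 2 and g(-3^+) = 1.
By Dirichlet's theorem the series converges to their average, [(2) + (1)]/2 = 3/2.

3/2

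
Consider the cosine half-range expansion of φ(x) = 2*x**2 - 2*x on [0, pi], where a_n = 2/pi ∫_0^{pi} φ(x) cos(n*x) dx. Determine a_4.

1/2

a_4 = 2/pi ∫_0^{pi} (2*x**2 - 2*x) cos(4*x) dx.
Integrating by parts twice (tabular method), an antiderivative of (2*x**2 - 2*x) cos(4*x) is x**2*sin(4*x)/2 - x*sin(4*x)/2 + x*cos(4*x)/4 - sin(4*x)/16 - cos(4*x)/8; evaluating from 0 to pi: ∫_{0}^{pi} (2*x**2 - 2*x) cos(4*x) dx = (-1/8 + pi/4) - (-1/8) = pi/4.
Hence a_4 = (2/pi)·(pi/4) = 1/2.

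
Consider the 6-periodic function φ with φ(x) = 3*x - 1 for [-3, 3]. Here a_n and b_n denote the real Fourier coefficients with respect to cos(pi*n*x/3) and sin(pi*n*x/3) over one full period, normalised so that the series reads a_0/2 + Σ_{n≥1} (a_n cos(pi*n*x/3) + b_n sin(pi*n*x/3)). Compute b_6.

-3/pi

b_6 = 1/3 ∫_{-3}^{3} φ(x) sin(2*pi*x) dx.
Integrating by parts (boundary term plus one more integral), an antiderivative of (3*x - 1) sin(2*pi*x) is -3*x*cos(2*pi*x)/(2*pi) + 3*sin(2*pi*x)/(4*pi**2) + cos(2*pi*x)/(2*pi); evaluating from -3 to 3: ∫_{-3}^{3} (3*x - 1) sin(2*pi*x) dx = (-4/pi) - (5/pi) = -9/pi.
Hence b_6 = (1/3)·(-9/pi) = -3/pi.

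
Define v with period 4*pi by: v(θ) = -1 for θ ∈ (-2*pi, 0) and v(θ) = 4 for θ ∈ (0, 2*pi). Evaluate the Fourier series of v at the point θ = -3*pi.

θ = -3*pi differs from θ = pi by -1 full period(s), and the series is 4*pi-periodic.
v is continuous at θ = pi with value 4, so the series converges to 4 there.

4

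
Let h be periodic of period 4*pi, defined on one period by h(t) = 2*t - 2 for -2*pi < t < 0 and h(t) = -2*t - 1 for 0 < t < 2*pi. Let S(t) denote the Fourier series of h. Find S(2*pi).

-4*pi - 3/2

t = 2*pi differs from t = -2*pi by 1 full period(s), and the series is 4*pi-periodic.
At t = -2*pi the one-sided limits are h(-2*pi^-) = -4*pi - 1 and h(-2*pi^+) = -4*pi - 2.
By Dirichlet's theorem the series converges to their average, [(-4*pi - 1) + (-4*pi - 2)]/2 = -4*pi - 3/2.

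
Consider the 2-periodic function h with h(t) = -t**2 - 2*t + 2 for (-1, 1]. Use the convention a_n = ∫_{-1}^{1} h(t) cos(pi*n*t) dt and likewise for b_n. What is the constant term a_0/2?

a_0 = ∫_{-1}^{1} h(t) dt = 10/3.
So the constant term a_0/2 = 5/3.

5/3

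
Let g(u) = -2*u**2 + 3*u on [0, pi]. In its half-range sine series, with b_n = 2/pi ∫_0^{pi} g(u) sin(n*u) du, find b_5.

b_5 = 2/pi ∫_0^{pi} (-2*u**2 + 3*u) sin(5*u) du.
Integrating by parts twice (tabular method), an antiderivative of (-2*u**2 + 3*u) sin(5*u) is 2*u**2*cos(5*u)/5 - 4*u*sin(5*u)/25 - 3*u*cos(5*u)/5 + 3*sin(5*u)/25 - 4*cos(5*u)/125; evaluating from 0 to pi: ∫_{0}^{pi} (-2*u**2 + 3*u) sin(5*u) du = (-2*pi**2/5 + 4/125 + 3*pi/5) - (-4/125) = -2*pi**2/5 + 8/125 + 3*pi/5.
Hence b_5 = (2/pi)·(-2*pi**2/5 + 8/125 + 3*pi/5) = 2*(-50*pi**2 + 8 + 75*pi)/(125*pi).

2*(-50*pi**2 + 8 + 75*pi)/(125*pi)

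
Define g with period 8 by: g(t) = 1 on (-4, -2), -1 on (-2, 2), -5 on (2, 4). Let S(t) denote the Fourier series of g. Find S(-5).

-5

t = -5 differs from t = 3 by -1 full period(s), and the series is 8-periodic.
g is continuous at t = 3 with value -5, so the series converges to -5 there.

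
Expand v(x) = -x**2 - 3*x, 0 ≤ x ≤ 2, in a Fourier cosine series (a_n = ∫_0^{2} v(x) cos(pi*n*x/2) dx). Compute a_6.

-4/(9*pi**2)

a_6 = ∫_0^{2} (-x**2 - 3*x) cos(3*pi*x) dx.
Integrating by parts twice (tabular method), an antiderivative of (-x**2 - 3*x) cos(3*pi*x) is -x**2*sin(3*pi*x)/(3*pi) - x*sin(3*pi*x)/pi - 2*x*cos(3*pi*x)/(9*pi**2) + 2*sin(3*pi*x)/(27*pi**3) - cos(3*pi*x)/(3*pi**2); evaluating from 0 to 2: ∫_{0}^{2} (-x**2 - 3*x) cos(3*pi*x) dx = (-7/(9*pi**2)) - (-1/(3*pi**2)) = -4/(9*pi**2).
Hence a_6 = -4/(9*pi**2).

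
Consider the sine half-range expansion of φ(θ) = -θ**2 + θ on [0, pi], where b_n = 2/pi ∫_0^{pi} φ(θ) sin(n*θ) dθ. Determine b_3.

b_3 = 2/pi ∫_0^{pi} (-θ**2 + θ) sin(3*θ) dθ.
Integrating by parts twice (tabular method), an antiderivative of (-θ**2 + θ) sin(3*θ) is θ**2*cos(3*θ)/3 - 2*θ*sin(3*θ)/9 - θ*cos(3*θ)/3 + sin(3*θ)/9 - 2*cos(3*θ)/27; evaluating from 0 to pi: ∫_{0}^{pi} (-θ**2 + θ) sin(3*θ) dθ = (-pi**2/3 + 2/27 + pi/3) - (-2/27) = -pi**2/3 + 4/27 + pi/3.
Hence b_3 = (2/pi)·(-pi**2/3 + 4/27 + pi/3) = 2*(-9*pi**2 + 4 + 9*pi)/(27*pi).

2*(-9*pi**2 + 4 + 9*pi)/(27*pi)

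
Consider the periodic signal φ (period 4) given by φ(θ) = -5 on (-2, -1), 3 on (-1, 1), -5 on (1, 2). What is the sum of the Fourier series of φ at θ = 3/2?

-5

φ is continuous at θ = 3/2 with value -5, so the series converges to -5 there.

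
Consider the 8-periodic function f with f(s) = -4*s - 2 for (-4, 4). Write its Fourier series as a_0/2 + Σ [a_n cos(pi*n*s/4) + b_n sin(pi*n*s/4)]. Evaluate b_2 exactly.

16/pi

b_2 = 1/4 ∫_{-4}^{4} f(s) sin(pi*s/2) ds.
Integrating by parts (boundary term plus one more integral), an antiderivative of (-4*s - 2) sin(pi*s/2) is 8*s*cos(pi*s/2)/pi - 16*sin(pi*s/2)/pi**2 + 4*cos(pi*s/2)/pi; evaluating from -4 to 4: ∫_{-4}^{4} (-4*s - 2) sin(pi*s/2) ds = (36/pi) - (-28/pi) = 64/pi.
Hence b_2 = (1/4)·(64/pi) = 16/pi.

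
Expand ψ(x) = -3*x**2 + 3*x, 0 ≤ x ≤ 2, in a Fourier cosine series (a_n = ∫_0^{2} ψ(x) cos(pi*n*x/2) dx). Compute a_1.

a_1 = ∫_0^{2} (-3*x**2 + 3*x) cos(pi*x/2) dx.
Integrating by parts twice (tabular method), an antiderivative of (-3*x**2 + 3*x) cos(pi*x/2) is -6*x**2*sin(pi*x/2)/pi + 6*x*sin(pi*x/2)/pi - 24*x*cos(pi*x/2)/pi**2 + 48*sin(pi*x/2)/pi**3 + 12*cos(pi*x/2)/pi**2; evaluating from 0 to 2: ∫_{0}^{2} (-3*x**2 + 3*x) cos(pi*x/2) dx = (36/pi**2) - (12/pi**2) = 24/pi**2.
Hence a_1 = 24/pi**2.

24/pi**2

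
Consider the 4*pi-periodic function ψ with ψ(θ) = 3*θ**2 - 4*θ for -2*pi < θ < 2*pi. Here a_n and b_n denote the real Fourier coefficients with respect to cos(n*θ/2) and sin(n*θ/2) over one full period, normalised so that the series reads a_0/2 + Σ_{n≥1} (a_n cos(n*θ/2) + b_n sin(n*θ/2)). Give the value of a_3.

-16/3

a_3 = (1/(2*pi)) ∫_{-2*pi}^{2*pi} ψ(θ) cos(3*θ/2) dθ.
Integrating by parts twice (tabular method), an antiderivative of (3*θ**2 - 4*θ) cos(3*θ/2) is 2*θ**2*sin(3*θ/2) - 8*θ*sin(3*θ/2)/3 + 8*θ*cos(3*θ/2)/3 - 16*sin(3*θ/2)/9 - 16*cos(3*θ/2)/9; evaluating from -2*pi to 2*pi: ∫_{-2*pi}^{2*pi} (3*θ**2 - 4*θ) cos(3*θ/2) dθ = (16/9 - 16*pi/3) - (16/9 + 16*pi/3) = -32*pi/3.
Hence a_3 = (1/(2*pi))·(-32*pi/3) = -16/3.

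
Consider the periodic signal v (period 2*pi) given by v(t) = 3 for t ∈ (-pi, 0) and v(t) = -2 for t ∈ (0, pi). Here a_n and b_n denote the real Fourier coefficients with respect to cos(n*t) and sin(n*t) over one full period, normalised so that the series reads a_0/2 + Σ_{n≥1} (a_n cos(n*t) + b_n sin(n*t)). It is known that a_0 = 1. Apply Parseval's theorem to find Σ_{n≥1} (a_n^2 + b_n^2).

Parseval: a_0^2/2 + Σ_{n≥1} (a_n^2+b_n^2) = 1/pi ∫_{-pi}^{pi} v(t)^2 dt = 13.
Subtract a_0^2/2 = 1/2: Σ (a_n^2+b_n^2) = 25/2.

25/2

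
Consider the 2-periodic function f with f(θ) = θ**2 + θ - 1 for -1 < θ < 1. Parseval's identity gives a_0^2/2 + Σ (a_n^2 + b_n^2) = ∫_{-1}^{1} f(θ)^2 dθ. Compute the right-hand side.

26/15

∫_{-1}^{1} f(θ)^2 dθ = 26/15.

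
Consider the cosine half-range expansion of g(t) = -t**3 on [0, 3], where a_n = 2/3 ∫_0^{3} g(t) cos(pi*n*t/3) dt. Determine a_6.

-9/(2*pi**2)

a_6 = 2/3 ∫_0^{3} (-t**3) cos(2*pi*t) dt.
Integrating by parts three times (tabular method), an antiderivative of (-t**3) cos(2*pi*t) is -t**3*sin(2*pi*t)/(2*pi) - 3*t**2*cos(2*pi*t)/(4*pi**2) + 3*t*sin(2*pi*t)/(4*pi**3) + 3*cos(2*pi*t)/(8*pi**4); evaluating from 0 to 3: ∫_{0}^{3} (-t**3) cos(2*pi*t) dt = (3*(1 - 18*pi**2)/(8*pi**4)) - (3/(8*pi**4)) = -27/(4*pi**2).
Hence a_6 = (2/3)·(-27/(4*pi**2)) = -9/(2*pi**2).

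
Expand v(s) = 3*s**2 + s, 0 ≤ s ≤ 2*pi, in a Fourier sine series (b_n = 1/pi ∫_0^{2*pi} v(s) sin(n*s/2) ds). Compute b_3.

-32/(9*pi) + 4/3 + 8*pi

b_3 = 1/pi ∫_0^{2*pi} (3*s**2 + s) sin(3*s/2) ds.
Integrating by parts twice (tabular method), an antiderivative of (3*s**2 + s) sin(3*s/2) is -2*s**2*cos(3*s/2) + 8*s*sin(3*s/2)/3 - 2*s*cos(3*s/2)/3 + 4*sin(3*s/2)/9 + 16*cos(3*s/2)/9; evaluating from 0 to 2*pi: ∫_{0}^{2*pi} (3*s**2 + s) sin(3*s/2) ds = (-16/9 + 4*pi/3 + 8*pi**2) - (16/9) = -32/9 + 4*pi/3 + 8*pi**2.
Hence b_3 = (1/pi)·(-32/9 + 4*pi/3 + 8*pi**2) = -32/(9*pi) + 4/3 + 8*pi.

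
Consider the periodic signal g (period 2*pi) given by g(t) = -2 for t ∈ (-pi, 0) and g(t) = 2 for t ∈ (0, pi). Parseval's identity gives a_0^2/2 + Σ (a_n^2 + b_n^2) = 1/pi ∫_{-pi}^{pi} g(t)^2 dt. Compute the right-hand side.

1/pi ∫_{-pi}^{pi} g(t)^2 dt = 1/pi · (8*pi) = 8.

8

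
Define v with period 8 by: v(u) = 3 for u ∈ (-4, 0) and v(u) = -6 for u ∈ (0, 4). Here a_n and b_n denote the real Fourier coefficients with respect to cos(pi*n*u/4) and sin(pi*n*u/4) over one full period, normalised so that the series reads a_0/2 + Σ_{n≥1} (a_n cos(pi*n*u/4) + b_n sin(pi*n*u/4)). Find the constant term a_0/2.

a_0 = 1/4 ∫_{-4}^{4} v(u) du = 1/4 · (-12) = -3.
So the constant term a_0/2 = -3/2.

-3/2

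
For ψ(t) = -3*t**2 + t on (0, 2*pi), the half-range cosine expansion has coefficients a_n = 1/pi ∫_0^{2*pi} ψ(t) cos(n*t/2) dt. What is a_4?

-3

a_4 = 1/pi ∫_0^{2*pi} (-3*t**2 + t) cos(2*t) dt.
Integrating by parts twice (tabular method), an antiderivative of (-3*t**2 + t) cos(2*t) is -3*t**2*sin(2*t)/2 + t*sin(2*t)/2 - 3*t*cos(2*t)/2 + 3*sin(2*t)/4 + cos(2*t)/4; evaluating from 0 to 2*pi: ∫_{0}^{2*pi} (-3*t**2 + t) cos(2*t) dt = (1/4 - 3*pi) - (1/4) = -3*pi.
Hence a_4 = (1/pi)·(-3*pi) = -3.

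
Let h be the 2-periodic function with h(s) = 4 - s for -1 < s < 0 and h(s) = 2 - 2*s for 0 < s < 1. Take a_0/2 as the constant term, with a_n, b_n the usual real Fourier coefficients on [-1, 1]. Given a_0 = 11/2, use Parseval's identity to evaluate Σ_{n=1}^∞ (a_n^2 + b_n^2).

Parseval: a_0^2/2 + Σ_{n≥1} (a_n^2+b_n^2) = ∫_{-1}^{1} h(s)^2 ds = 65/3.
Subtract a_0^2/2 = 121/8: Σ (a_n^2+b_n^2) = 157/24.

157/24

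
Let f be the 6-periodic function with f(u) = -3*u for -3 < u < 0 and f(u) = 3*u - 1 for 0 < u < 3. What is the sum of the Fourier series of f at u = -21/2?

u = -21/2 differs from u = 3/2 by -2 full period(s), and the series is 6-periodic.
f is continuous at u = 3/2 with value 7/2, so the series converges to 7/2 there.

7/2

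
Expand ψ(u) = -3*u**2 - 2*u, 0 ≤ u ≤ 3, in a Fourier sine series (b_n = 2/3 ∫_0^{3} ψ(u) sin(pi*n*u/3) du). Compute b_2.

b_2 = 2/3 ∫_0^{3} (-3*u**2 - 2*u) sin(2*pi*u/3) du.
Integrating by parts twice (tabular method), an antiderivative of (-3*u**2 - 2*u) sin(2*pi*u/3) is 9*u**2*cos(2*pi*u/3)/(2*pi) - 27*u*sin(2*pi*u/3)/(2*pi**2) + 3*u*cos(2*pi*u/3)/pi - 9*sin(2*pi*u/3)/(2*pi**2) - 81*cos(2*pi*u/3)/(4*pi**3); evaluating from 0 to 3: ∫_{0}^{3} (-3*u**2 - 2*u) sin(2*pi*u/3) du = (9*(-9 + 22*pi**2)/(4*pi**3)) - (-81/(4*pi**3)) = 99/(2*pi).
Hence b_2 = (2/3)·(99/(2*pi)) = 33/pi.

33/pi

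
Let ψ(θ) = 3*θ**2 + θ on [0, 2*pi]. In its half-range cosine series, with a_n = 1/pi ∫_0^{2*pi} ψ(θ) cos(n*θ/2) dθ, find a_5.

8*(-6*pi - 1)/(25*pi)

a_5 = 1/pi ∫_0^{2*pi} (3*θ**2 + θ) cos(5*θ/2) dθ.
Integrating by parts twice (tabular method), an antiderivative of (3*θ**2 + θ) cos(5*θ/2) is 6*θ**2*sin(5*θ/2)/5 + 2*θ*sin(5*θ/2)/5 + 24*θ*cos(5*θ/2)/25 - 48*sin(5*θ/2)/125 + 4*cos(5*θ/2)/25; evaluating from 0 to 2*pi: ∫_{0}^{2*pi} (3*θ**2 + θ) cos(5*θ/2) dθ = (-48*pi/25 - 4/25) - (4/25) = -48*pi/25 - 8/25.
Hence a_5 = (1/pi)·(-48*pi/25 - 8/25) = 8*(-6*pi - 1)/(25*pi).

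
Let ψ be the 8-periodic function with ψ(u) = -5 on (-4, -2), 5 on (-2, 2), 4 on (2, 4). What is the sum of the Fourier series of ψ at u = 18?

9/2

u = 18 differs from u = 2 by 2 full period(s), and the series is 8-periodic.
At u = 2 the one-sided limits are ψ(2^-) = 5 and ψ(2^+) = 4.
By Dirichlet's theorem the series converges to their average, [(5) + (4)]/2 = 9/2.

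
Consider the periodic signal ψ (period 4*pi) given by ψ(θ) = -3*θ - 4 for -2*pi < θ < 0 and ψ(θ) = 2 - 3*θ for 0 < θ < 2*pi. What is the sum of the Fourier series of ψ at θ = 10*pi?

θ = 10*pi differs from θ = 2*pi by 2 full period(s), and the series is 4*pi-periodic.
At θ = 2*pi the one-sided limits are ψ(2*pi^-) = 2 - 6*pi and ψ(2*pi^+) = -4 + 6*pi.
By Dirichlet's theorem the series converges to their average, [(2 - 6*pi) + (-4 + 6*pi)]/2 = -1.

-1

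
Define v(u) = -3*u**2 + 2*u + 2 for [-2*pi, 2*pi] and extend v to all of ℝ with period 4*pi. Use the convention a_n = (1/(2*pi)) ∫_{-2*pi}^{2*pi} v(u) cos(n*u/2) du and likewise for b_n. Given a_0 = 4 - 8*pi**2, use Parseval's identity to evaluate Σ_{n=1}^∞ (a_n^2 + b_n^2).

32*pi**2*(5 + 12*pi**2)/15

Parseval: a_0^2/2 + Σ_{n≥1} (a_n^2+b_n^2) = (1/(2*pi)) ∫_{-2*pi}^{2*pi} v(u)^2 du = -64*pi**2/3 + 8 + 288*pi**4/5.
Subtract a_0^2/2 = 8*(1 - 2*pi**2)**2: Σ (a_n^2+b_n^2) = 32*pi**2*(5 + 12*pi**2)/15.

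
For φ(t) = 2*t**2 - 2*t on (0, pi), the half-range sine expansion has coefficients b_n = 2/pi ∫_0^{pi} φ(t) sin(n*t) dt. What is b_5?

4*(-25*pi - 4 + 25*pi**2)/(125*pi)

b_5 = 2/pi ∫_0^{pi} (2*t**2 - 2*t) sin(5*t) dt.
Integrating by parts twice (tabular method), an antiderivative of (2*t**2 - 2*t) sin(5*t) is -2*t**2*cos(5*t)/5 + 4*t*sin(5*t)/25 + 2*t*cos(5*t)/5 - 2*sin(5*t)/25 + 4*cos(5*t)/125; evaluating from 0 to pi: ∫_{0}^{pi} (2*t**2 - 2*t) sin(5*t) dt = (-2*pi/5 - 4/125 + 2*pi**2/5) - (4/125) = -2*pi/5 - 8/125 + 2*pi**2/5.
Hence b_5 = (2/pi)·(-2*pi/5 - 8/125 + 2*pi**2/5) = 4*(-25*pi - 4 + 25*pi**2)/(125*pi).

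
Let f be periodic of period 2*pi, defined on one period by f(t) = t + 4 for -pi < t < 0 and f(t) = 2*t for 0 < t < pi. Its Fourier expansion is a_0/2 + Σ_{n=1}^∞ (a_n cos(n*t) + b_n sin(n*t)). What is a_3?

-2/(9*pi)

a_3 = 1/pi ∫_{-pi}^{pi} f(t) cos(3*t) dt.
Split the integral at the breakpoints.
Integrating by parts (boundary term plus one more integral), an antiderivative of (t + 4) cos(3*t) is t*sin(3*t)/3 + 4*sin(3*t)/3 + cos(3*t)/9; evaluating from -pi to 0: ∫_{-pi}^{0} (t + 4) cos(3*t) dt = (1/9) - (-1/9) = 2/9.
Integrating by parts (boundary term plus one more integral), an antiderivative of (2*t) cos(3*t) is 2*t*sin(3*t)/3 + 2*cos(3*t)/9; evaluating from 0 to pi: ∫_{0}^{pi} (2*t) cos(3*t) dt = (-2/9) - (2/9) = -4/9.
Summing the pieces and multiplying by (1/pi) gives a_3 = -2/(9*pi).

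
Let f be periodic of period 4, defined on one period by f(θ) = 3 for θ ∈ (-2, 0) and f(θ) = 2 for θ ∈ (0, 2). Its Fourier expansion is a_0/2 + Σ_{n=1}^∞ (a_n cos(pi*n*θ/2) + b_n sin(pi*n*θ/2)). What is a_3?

a_3 = 1/2 ∫_{-2}^{2} f(θ) cos(3*pi*θ/2) dθ.
Split the integral at the breakpoints.
Directly, an antiderivative of (3) cos(3*pi*θ/2) is 2*sin(3*pi*θ/2)/pi; evaluating from -2 to 0: ∫_{-2}^{0} (3) cos(3*pi*θ/2) dθ = (0) - (0) = 0.
Directly, an antiderivative of (2) cos(3*pi*θ/2) is 4*sin(3*pi*θ/2)/(3*pi); evaluating from 0 to 2: ∫_{0}^{2} (2) cos(3*pi*θ/2) dθ = (0) - (0) = 0.
Summing the pieces and multiplying by (1/2) gives a_3 = 0.

0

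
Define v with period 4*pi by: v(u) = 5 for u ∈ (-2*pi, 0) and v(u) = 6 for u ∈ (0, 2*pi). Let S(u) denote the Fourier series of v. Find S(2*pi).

11/2

At u = 2*pi the one-sided limits are v(2*pi^-) = 6 and v(2*pi^+) = 5.
By Dirichlet's theorem the series converges to their average, [(6) + (5)]/2 = 11/2.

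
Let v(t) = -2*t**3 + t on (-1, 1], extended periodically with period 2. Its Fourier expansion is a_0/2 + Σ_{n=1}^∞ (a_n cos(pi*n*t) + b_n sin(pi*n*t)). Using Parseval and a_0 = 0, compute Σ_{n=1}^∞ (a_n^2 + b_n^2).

Parseval: a_0^2/2 + Σ_{n≥1} (a_n^2+b_n^2) = ∫_{-1}^{1} v(t)^2 dt = 22/105.
Subtract a_0^2/2 = 0: Σ (a_n^2+b_n^2) = 22/105.

22/105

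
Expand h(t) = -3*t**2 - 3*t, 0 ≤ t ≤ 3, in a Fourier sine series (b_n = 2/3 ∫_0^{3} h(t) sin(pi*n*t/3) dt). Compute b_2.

b_2 = 2/3 ∫_0^{3} (-3*t**2 - 3*t) sin(2*pi*t/3) dt.
Integrating by parts twice (tabular method), an antiderivative of (-3*t**2 - 3*t) sin(2*pi*t/3) is 9*t**2*cos(2*pi*t/3)/(2*pi) - 27*t*sin(2*pi*t/3)/(2*pi**2) + 9*t*cos(2*pi*t/3)/(2*pi) - 27*sin(2*pi*t/3)/(4*pi**2) - 81*cos(2*pi*t/3)/(4*pi**3); evaluating from 0 to 3: ∫_{0}^{3} (-3*t**2 - 3*t) sin(2*pi*t/3) dt = (-81/(4*pi**3) + 54/pi) - (-81/(4*pi**3)) = 54/pi.
Hence b_2 = (2/3)·(54/pi) = 36/pi.

36/pi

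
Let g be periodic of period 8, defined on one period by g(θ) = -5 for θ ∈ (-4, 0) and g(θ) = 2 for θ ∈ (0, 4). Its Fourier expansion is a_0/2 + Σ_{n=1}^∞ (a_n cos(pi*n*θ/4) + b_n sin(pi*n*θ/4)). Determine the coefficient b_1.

b_1 = 1/4 ∫_{-4}^{4} g(θ) sin(pi*θ/4) dθ.
Split the integral at the breakpoints.
Directly, an antiderivative of (-5) sin(pi*θ/4) is 20*cos(pi*θ/4)/pi; evaluating from -4 to 0: ∫_{-4}^{0} (-5) sin(pi*θ/4) dθ = (20/pi) - (-20/pi) = 40/pi.
Directly, an antiderivative of (2) sin(pi*θ/4) is -8*cos(pi*θ/4)/pi; evaluating from 0 to 4: ∫_{0}^{4} (2) sin(pi*θ/4) dθ = (8/pi) - (-8/pi) = 16/pi.
Summing the pieces and multiplying by (1/4) gives b_1 = 14/pi.

14/pi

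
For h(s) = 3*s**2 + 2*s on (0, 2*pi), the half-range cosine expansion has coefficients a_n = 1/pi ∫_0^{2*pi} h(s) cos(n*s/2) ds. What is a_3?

16*(-3*pi - 1)/(9*pi)

a_3 = 1/pi ∫_0^{2*pi} (3*s**2 + 2*s) cos(3*s/2) ds.
Integrating by parts twice (tabular method), an antiderivative of (3*s**2 + 2*s) cos(3*s/2) is 2*s**2*sin(3*s/2) + 4*s*sin(3*s/2)/3 + 8*s*cos(3*s/2)/3 - 16*sin(3*s/2)/9 + 8*cos(3*s/2)/9; evaluating from 0 to 2*pi: ∫_{0}^{2*pi} (3*s**2 + 2*s) cos(3*s/2) ds = (-16*pi/3 - 8/9) - (8/9) = -16*pi/3 - 16/9.
Hence a_3 = (1/pi)·(-16*pi/3 - 16/9) = 16*(-3*pi - 1)/(9*pi).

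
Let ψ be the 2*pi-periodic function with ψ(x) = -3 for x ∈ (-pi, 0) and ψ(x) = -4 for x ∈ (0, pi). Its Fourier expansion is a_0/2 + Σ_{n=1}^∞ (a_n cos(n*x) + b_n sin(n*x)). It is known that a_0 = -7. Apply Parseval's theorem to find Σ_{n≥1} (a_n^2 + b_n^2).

1/2

Parseval: a_0^2/2 + Σ_{n≥1} (a_n^2+b_n^2) = 1/pi ∫_{-pi}^{pi} ψ(x)^2 dx = 25.
Subtract a_0^2/2 = 49/2: Σ (a_n^2+b_n^2) = 1/2.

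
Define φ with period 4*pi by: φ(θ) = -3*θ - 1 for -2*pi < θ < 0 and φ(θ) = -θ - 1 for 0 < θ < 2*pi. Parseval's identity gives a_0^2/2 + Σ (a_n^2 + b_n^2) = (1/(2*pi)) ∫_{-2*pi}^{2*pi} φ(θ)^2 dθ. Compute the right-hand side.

(1/(2*pi)) ∫_{-2*pi}^{2*pi} φ(θ)^2 dθ = (1/(2*pi)) · (4*pi*(-6*pi + 3 + 20*pi**2)/3) = -4*pi + 2 + 40*pi**2/3.

-4*pi + 2 + 40*pi**2/3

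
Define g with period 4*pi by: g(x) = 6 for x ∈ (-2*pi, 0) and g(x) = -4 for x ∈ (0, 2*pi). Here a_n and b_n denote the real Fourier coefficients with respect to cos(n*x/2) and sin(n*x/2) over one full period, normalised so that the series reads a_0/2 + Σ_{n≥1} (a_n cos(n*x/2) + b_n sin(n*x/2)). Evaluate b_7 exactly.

b_7 = (1/(2*pi)) ∫_{-2*pi}^{2*pi} g(x) sin(7*x/2) dx.
Split the integral at the breakpoints.
Directly, an antiderivative of (6) sin(7*x/2) is -12*cos(7*x/2)/7; evaluating from -2*pi to 0: ∫_{-2*pi}^{0} (6) sin(7*x/2) dx = (-12/7) - (12/7) = -24/7.
Directly, an antiderivative of (-4) sin(7*x/2) is 8*cos(7*x/2)/7; evaluating from 0 to 2*pi: ∫_{0}^{2*pi} (-4) sin(7*x/2) dx = (-8/7) - (8/7) = -16/7.
Summing the pieces and multiplying by (1/(2*pi)) gives b_7 = -20/(7*pi).

-20/(7*pi)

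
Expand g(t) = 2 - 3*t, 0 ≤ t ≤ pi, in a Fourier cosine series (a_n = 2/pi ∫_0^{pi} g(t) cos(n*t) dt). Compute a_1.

12/pi

a_1 = 2/pi ∫_0^{pi} (2 - 3*t) cos(t) dt.
Integrating by parts (boundary term plus one more integral), an antiderivative of (2 - 3*t) cos(t) is -3*t*sin(t) + 2*sin(t) - 3*cos(t); evaluating from 0 to pi: ∫_{0}^{pi} (2 - 3*t) cos(t) dt = (3) - (-3) = 6.
Hence a_1 = (2/pi)·(6) = 12/pi.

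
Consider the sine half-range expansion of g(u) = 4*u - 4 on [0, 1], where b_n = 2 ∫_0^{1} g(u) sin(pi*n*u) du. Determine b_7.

b_7 = 2 ∫_0^{1} (4*u - 4) sin(7*pi*u) du.
Integrating by parts (boundary term plus one more integral), an antiderivative of (4*u - 4) sin(7*pi*u) is -4*u*cos(7*pi*u)/(7*pi) + 4*sin(7*pi*u)/(49*pi**2) + 4*cos(7*pi*u)/(7*pi); evaluating from 0 to 1: ∫_{0}^{1} (4*u - 4) sin(7*pi*u) du = (0) - (4/(7*pi)) = -4/(7*pi).
Hence b_7 = 2·(-4/(7*pi)) = -8/(7*pi).

-8/(7*pi)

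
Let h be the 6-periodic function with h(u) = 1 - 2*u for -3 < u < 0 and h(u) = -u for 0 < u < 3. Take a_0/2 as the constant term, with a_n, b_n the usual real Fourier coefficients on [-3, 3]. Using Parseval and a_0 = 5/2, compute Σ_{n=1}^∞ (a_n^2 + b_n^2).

Parseval: a_0^2/2 + Σ_{n≥1} (a_n^2+b_n^2) = 1/3 ∫_{-3}^{3} h(u)^2 du = 22.
Subtract a_0^2/2 = 25/8: Σ (a_n^2+b_n^2) = 151/8.

151/8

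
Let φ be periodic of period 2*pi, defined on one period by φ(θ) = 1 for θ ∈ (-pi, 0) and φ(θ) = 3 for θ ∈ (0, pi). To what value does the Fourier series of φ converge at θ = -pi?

2

At θ = -pi the one-sided limits are φ(-pi^-) = 3 and φ(-pi^+) = 1.
By Dirichlet's theorem the series converges to their average, [(3) + (1)]/2 = 2.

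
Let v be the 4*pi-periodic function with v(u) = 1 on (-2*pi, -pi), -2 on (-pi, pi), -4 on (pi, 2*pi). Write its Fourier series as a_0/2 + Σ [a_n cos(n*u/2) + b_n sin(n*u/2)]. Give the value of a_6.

a_6 = (1/(2*pi)) ∫_{-2*pi}^{2*pi} v(u) cos(3*u) du.
Split the integral at the breakpoints.
Directly, an antiderivative of (1) cos(3*u) is sin(3*u)/3; evaluating from -2*pi to -pi: ∫_{-2*pi}^{-pi} (1) cos(3*u) du = (0) - (0) = 0.
Directly, an antiderivative of (-2) cos(3*u) is -2*sin(3*u)/3; evaluating from -pi to pi: ∫_{-pi}^{pi} (-2) cos(3*u) du = (0) - (0) = 0.
Directly, an antiderivative of (-4) cos(3*u) is -4*sin(3*u)/3; evaluating from pi to 2*pi: ∫_{pi}^{2*pi} (-4) cos(3*u) du = (0) - (0) = 0.
Summing the pieces and multiplying by (1/(2*pi)) gives a_6 = 0.

0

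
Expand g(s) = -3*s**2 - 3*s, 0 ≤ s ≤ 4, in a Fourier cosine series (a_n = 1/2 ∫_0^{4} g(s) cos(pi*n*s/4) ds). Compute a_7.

a_7 = 1/2 ∫_0^{4} (-3*s**2 - 3*s) cos(7*pi*s/4) ds.
Integrating by parts twice (tabular method), an antiderivative of (-3*s**2 - 3*s) cos(7*pi*s/4) is -12*s**2*sin(7*pi*s/4)/(7*pi) - 12*s*sin(7*pi*s/4)/(7*pi) - 96*s*cos(7*pi*s/4)/(49*pi**2) + 384*sin(7*pi*s/4)/(343*pi**3) - 48*cos(7*pi*s/4)/(49*pi**2); evaluating from 0 to 4: ∫_{0}^{4} (-3*s**2 - 3*s) cos(7*pi*s/4) ds = (432/(49*pi**2)) - (-48/(49*pi**2)) = 480/(49*pi**2).
Hence a_7 = (1/2)·(480/(49*pi**2)) = 240/(49*pi**2).

240/(49*pi**2)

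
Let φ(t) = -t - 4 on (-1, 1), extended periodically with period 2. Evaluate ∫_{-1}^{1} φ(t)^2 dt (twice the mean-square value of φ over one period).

98/3

∫_{-1}^{1} φ(t)^2 dt = 98/3.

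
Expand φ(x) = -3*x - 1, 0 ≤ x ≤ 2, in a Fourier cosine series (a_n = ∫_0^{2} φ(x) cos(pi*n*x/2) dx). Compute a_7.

24/(49*pi**2)

a_7 = ∫_0^{2} (-3*x - 1) cos(7*pi*x/2) dx.
Integrating by parts (boundary term plus one more integral), an antiderivative of (-3*x - 1) cos(7*pi*x/2) is -6*x*sin(7*pi*x/2)/(7*pi) - 2*sin(7*pi*x/2)/(7*pi) - 12*cos(7*pi*x/2)/(49*pi**2); evaluating from 0 to 2: ∫_{0}^{2} (-3*x - 1) cos(7*pi*x/2) dx = (12/(49*pi**2)) - (-12/(49*pi**2)) = 24/(49*pi**2).
Hence a_7 = 24/(49*pi**2).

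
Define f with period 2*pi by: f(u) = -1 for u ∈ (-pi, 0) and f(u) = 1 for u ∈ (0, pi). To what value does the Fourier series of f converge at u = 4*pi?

u = 4*pi differs from u = 0 by 2 full period(s), and the series is 2*pi-periodic.
At u = 0 the one-sided limits are f(0^-) = -1 and f(0^+) = 1.
By Dirichlet's theorem the series converges to their average, [(-1) + (1)]/2 = 0.

0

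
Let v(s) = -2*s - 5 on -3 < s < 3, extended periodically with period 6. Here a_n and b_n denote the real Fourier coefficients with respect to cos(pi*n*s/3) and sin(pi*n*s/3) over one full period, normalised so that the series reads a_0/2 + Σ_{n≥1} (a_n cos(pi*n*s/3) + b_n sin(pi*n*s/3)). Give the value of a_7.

a_7 = 1/3 ∫_{-3}^{3} v(s) cos(7*pi*s/3) ds.
Integrating by parts (boundary term plus one more integral), an antiderivative of (-2*s - 5) cos(7*pi*s/3) is -6*s*sin(7*pi*s/3)/(7*pi) - 15*sin(7*pi*s/3)/(7*pi) - 18*cos(7*pi*s/3)/(49*pi**2); evaluating from -3 to 3: ∫_{-3}^{3} (-2*s - 5) cos(7*pi*s/3) ds = (18/(49*pi**2)) - (18/(49*pi**2)) = 0.
Hence a_7 = (1/3)·(0) = 0.

0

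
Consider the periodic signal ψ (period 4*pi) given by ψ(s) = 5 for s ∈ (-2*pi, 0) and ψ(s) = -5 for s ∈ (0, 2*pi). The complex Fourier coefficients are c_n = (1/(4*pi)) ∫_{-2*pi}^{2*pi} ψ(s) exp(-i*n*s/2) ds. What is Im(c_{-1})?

Since ψ is real-valued, Im(c_{-1}) = -(1/(4*pi)) ∫_{-2*pi}^{2*pi} ψ(s) sin(-s/2) ds = b_{1}/2.
ψ is odd and sin(-s/2) is odd, so the integrand is even: ∫_{-2*pi}^{2*pi} ψ(s) sin(-s/2) ds = 2∫_0^{2*pi} ψ(s) sin(-s/2) ds.
Directly, an antiderivative of (-5) sin(-s/2) is -10*cos(s/2); evaluating from 0 to 2*pi: ∫_{0}^{2*pi} (-5) sin(-s/2) ds = (10) - (-10) = 20.
So ∫_{-2*pi}^{2*pi} ψ(s) sin(-s/2) ds = 40.
Hence Im(c_{-1}) = (-1/(4*pi))·(40) = -10/pi.

-10/pi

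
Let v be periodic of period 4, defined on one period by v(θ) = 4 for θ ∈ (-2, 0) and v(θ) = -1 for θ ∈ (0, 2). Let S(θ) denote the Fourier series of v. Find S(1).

-1

v is continuous at θ = 1 with value -1, so the series converges to -1 there.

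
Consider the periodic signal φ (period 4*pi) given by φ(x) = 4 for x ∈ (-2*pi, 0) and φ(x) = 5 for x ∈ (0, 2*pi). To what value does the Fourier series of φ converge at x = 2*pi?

9/2

At x = 2*pi the one-sided limits are φ(2*pi^-) = 5 and φ(2*pi^+) = 4.
By Dirichlet's theorem the series converges to their average, [(5) + (4)]/2 = 9/2.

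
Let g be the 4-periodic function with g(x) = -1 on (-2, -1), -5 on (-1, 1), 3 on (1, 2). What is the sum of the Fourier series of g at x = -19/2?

-1

x = -19/2 differs from x = -3/2 by -2 full period(s), and the series is 4-periodic.
g is continuous at x = -3/2 with value -1, so the series converges to -1 there.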